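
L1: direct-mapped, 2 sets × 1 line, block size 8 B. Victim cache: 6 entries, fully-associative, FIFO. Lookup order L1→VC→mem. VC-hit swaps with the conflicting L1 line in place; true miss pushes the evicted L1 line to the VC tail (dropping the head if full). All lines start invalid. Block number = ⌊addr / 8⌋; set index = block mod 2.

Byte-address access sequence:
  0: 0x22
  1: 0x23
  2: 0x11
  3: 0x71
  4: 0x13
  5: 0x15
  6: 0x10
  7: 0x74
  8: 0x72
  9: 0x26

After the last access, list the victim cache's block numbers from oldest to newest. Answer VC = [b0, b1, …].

VC = [14, 2]

0: 0x22 (blk 4, set 0) → MISS  vc=[]
1: 0x23 (blk 4, set 0) → L1-HIT  vc=[]
2: 0x11 (blk 2, set 0) → MISS  vc=[4]
3: 0x71 (blk 14, set 0) → MISS  vc=[4, 2]
4: 0x13 (blk 2, set 0) → VC-HIT  vc=[4, 14]
5: 0x15 (blk 2, set 0) → L1-HIT  vc=[4, 14]
6: 0x10 (blk 2, set 0) → L1-HIT  vc=[4, 14]
7: 0x74 (blk 14, set 0) → VC-HIT  vc=[4, 2]
8: 0x72 (blk 14, set 0) → L1-HIT  vc=[4, 2]
9: 0x26 (blk 4, set 0) → VC-HIT  vc=[14, 2]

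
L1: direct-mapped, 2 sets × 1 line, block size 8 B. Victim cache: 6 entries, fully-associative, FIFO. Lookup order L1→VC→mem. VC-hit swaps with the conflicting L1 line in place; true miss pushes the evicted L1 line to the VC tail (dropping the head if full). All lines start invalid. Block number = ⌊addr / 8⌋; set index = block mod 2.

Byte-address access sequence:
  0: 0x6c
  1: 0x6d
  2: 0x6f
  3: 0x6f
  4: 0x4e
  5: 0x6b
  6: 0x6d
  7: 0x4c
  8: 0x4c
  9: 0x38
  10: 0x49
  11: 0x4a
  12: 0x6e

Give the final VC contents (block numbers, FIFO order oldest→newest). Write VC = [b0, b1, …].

VC = [9, 7]

  [0] addr=0x6c blk=13 s=1: MISS | VC []
  [1] addr=0x6d blk=13 s=1: L1-HIT | VC []
  [2] addr=0x6f blk=13 s=1: L1-HIT | VC []
  [3] addr=0x6f blk=13 s=1: L1-HIT | VC []
  [4] addr=0x4e blk=9 s=1: MISS | VC [13]
  [5] addr=0x6b blk=13 s=1: VC-HIT | VC [9]
  [6] addr=0x6d blk=13 s=1: L1-HIT | VC [9]
  [7] addr=0x4c blk=9 s=1: VC-HIT | VC [13]
  [8] addr=0x4c blk=9 s=1: L1-HIT | VC [13]
  [9] addr=0x38 blk=7 s=1: MISS | VC [13, 9]
  [10] addr=0x49 blk=9 s=1: VC-HIT | VC [13, 7]
  [11] addr=0x4a blk=9 s=1: L1-HIT | VC [13, 7]
  [12] addr=0x6e blk=13 s=1: VC-HIT | VC [9, 7]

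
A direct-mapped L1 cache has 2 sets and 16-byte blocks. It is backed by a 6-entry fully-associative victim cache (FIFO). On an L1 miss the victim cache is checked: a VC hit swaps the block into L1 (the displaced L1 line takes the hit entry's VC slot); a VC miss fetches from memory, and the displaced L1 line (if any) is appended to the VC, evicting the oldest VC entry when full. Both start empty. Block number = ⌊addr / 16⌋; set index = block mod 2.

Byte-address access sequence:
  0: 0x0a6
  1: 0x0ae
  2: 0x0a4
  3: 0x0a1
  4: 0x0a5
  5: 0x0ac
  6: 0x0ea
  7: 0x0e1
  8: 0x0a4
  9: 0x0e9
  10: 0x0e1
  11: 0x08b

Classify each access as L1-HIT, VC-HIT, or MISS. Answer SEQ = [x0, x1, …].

#0 0xa6→b10/s0 MISS; vc=[]
#1 0xae→b10/s0 L1-HIT; vc=[]
#2 0xa4→b10/s0 L1-HIT; vc=[]
#3 0xa1→b10/s0 L1-HIT; vc=[]
#4 0xa5→b10/s0 L1-HIT; vc=[]
#5 0xac→b10/s0 L1-HIT; vc=[]
#6 0xea→b14/s0 MISS; vc=[10]
#7 0xe1→b14/s0 L1-HIT; vc=[10]
#8 0xa4→b10/s0 VC-HIT; vc=[14]
#9 0xe9→b14/s0 VC-HIT; vc=[10]
#10 0xe1→b14/s0 L1-HIT; vc=[10]
#11 0x8b→b8/s0 MISS; vc=[10,14]

SEQ = [MISS, L1-HIT, L1-HIT, L1-HIT, L1-HIT, L1-HIT, MISS, L1-HIT, VC-HIT, VC-HIT, L1-HIT, MISS]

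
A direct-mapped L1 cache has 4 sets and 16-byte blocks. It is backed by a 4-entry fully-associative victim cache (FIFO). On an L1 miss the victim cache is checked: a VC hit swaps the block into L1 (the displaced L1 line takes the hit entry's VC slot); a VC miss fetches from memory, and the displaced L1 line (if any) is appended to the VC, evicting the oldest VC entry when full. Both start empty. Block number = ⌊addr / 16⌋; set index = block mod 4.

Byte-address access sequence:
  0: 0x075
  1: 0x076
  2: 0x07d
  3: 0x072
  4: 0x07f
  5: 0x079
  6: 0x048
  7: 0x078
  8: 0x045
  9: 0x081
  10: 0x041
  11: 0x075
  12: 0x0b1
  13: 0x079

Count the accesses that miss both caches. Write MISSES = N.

MISSES = 4

0: 0x75 (blk 7, set 3) → MISS  vc=[]
1: 0x76 (blk 7, set 3) → L1-HIT  vc=[]
2: 0x7d (blk 7, set 3) → L1-HIT  vc=[]
3: 0x72 (blk 7, set 3) → L1-HIT  vc=[]
4: 0x7f (blk 7, set 3) → L1-HIT  vc=[]
5: 0x79 (blk 7, set 3) → L1-HIT  vc=[]
6: 0x48 (blk 4, set 0) → MISS  vc=[]
7: 0x78 (blk 7, set 3) → L1-HIT  vc=[]
8: 0x45 (blk 4, set 0) → L1-HIT  vc=[]
9: 0x81 (blk 8, set 0) → MISS  vc=[4]
10: 0x41 (blk 4, set 0) → VC-HIT  vc=[8]
11: 0x75 (blk 7, set 3) → L1-HIT  vc=[8]
12: 0xb1 (blk 11, set 3) → MISS  vc=[8, 7]
13: 0x79 (blk 7, set 3) → VC-HIT  vc=[8, 11]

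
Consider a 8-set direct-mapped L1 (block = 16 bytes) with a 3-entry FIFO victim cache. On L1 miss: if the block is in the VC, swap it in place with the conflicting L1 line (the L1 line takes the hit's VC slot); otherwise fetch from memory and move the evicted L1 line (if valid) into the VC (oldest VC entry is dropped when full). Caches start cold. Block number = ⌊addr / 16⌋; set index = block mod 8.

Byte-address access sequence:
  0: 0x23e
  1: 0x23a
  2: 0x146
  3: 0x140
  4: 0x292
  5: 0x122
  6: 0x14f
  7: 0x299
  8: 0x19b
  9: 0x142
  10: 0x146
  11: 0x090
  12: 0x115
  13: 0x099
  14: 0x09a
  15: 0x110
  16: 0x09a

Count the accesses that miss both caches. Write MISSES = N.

  [0] addr=0x23e blk=35 s=3: MISS | VC []
  [1] addr=0x23a blk=35 s=3: L1-HIT | VC []
  [2] addr=0x146 blk=20 s=4: MISS | VC []
  [3] addr=0x140 blk=20 s=4: L1-HIT | VC []
  [4] addr=0x292 blk=41 s=1: MISS | VC []
  [5] addr=0x122 blk=18 s=2: MISS | VC []
  [6] addr=0x14f blk=20 s=4: L1-HIT | VC []
  [7] addr=0x299 blk=41 s=1: L1-HIT | VC []
  [8] addr=0x19b blk=25 s=1: MISS | VC [41]
  [9] addr=0x142 blk=20 s=4: L1-HIT | VC [41]
  [10] addr=0x146 blk=20 s=4: L1-HIT | VC [41]
  [11] addr=0x90 blk=9 s=1: MISS | VC [41, 25]
  [12] addr=0x115 blk=17 s=1: MISS | VC [41, 25, 9]
  [13] addr=0x99 blk=9 s=1: VC-HIT | VC [41, 25, 17]
  [14] addr=0x9a blk=9 s=1: L1-HIT | VC [41, 25, 17]
  [15] addr=0x110 blk=17 s=1: VC-HIT | VC [41, 25, 9]
  [16] addr=0x9a blk=9 s=1: VC-HIT | VC [41, 25, 17]

MISSES = 7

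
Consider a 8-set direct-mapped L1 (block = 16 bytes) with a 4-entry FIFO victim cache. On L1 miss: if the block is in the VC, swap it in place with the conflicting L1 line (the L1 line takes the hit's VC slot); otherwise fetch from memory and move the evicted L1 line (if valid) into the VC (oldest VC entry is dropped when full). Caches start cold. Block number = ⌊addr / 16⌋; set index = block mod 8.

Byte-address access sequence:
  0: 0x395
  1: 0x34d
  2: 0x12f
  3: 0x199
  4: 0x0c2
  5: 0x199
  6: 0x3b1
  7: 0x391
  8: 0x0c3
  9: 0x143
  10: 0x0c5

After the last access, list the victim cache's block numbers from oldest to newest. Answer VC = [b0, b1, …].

VC = [25, 52, 20]

#0 0x395→b57/s1 MISS; vc=[]
#1 0x34d→b52/s4 MISS; vc=[]
#2 0x12f→b18/s2 MISS; vc=[]
#3 0x199→b25/s1 MISS; vc=[57]
#4 0xc2→b12/s4 MISS; vc=[57,52]
#5 0x199→b25/s1 L1-HIT; vc=[57,52]
#6 0x3b1→b59/s3 MISS; vc=[57,52]
#7 0x391→b57/s1 VC-HIT; vc=[25,52]
#8 0xc3→b12/s4 L1-HIT; vc=[25,52]
#9 0x143→b20/s4 MISS; vc=[25,52,12]
#10 0xc5→b12/s4 VC-HIT; vc=[25,52,20]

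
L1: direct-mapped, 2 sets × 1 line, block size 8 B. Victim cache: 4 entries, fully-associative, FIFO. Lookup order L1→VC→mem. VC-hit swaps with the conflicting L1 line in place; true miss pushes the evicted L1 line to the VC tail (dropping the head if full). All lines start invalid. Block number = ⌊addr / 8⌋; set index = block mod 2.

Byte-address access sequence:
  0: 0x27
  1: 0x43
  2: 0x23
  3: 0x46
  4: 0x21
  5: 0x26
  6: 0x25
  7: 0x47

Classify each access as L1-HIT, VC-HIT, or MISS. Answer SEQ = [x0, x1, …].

SEQ = [MISS, MISS, VC-HIT, VC-HIT, VC-HIT, L1-HIT, L1-HIT, VC-HIT]

#0 0x27→b4/s0 MISS; vc=[]
#1 0x43→b8/s0 MISS; vc=[4]
#2 0x23→b4/s0 VC-HIT; vc=[8]
#3 0x46→b8/s0 VC-HIT; vc=[4]
#4 0x21→b4/s0 VC-HIT; vc=[8]
#5 0x26→b4/s0 L1-HIT; vc=[8]
#6 0x25→b4/s0 L1-HIT; vc=[8]
#7 0x47→b8/s0 VC-HIT; vc=[4]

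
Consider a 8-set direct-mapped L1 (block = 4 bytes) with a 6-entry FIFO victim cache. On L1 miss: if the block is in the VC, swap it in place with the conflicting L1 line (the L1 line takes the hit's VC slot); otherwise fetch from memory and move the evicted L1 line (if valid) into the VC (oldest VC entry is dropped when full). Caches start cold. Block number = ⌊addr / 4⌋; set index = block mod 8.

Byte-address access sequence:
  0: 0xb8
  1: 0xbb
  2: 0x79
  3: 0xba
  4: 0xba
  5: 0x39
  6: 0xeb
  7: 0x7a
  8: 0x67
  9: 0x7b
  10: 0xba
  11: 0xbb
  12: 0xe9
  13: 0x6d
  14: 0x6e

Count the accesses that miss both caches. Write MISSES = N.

MISSES = 6

#0 0xb8→b46/s6 MISS; vc=[]
#1 0xbb→b46/s6 L1-HIT; vc=[]
#2 0x79→b30/s6 MISS; vc=[46]
#3 0xba→b46/s6 VC-HIT; vc=[30]
#4 0xba→b46/s6 L1-HIT; vc=[30]
#5 0x39→b14/s6 MISS; vc=[30,46]
#6 0xeb→b58/s2 MISS; vc=[30,46]
#7 0x7a→b30/s6 VC-HIT; vc=[14,46]
#8 0x67→b25/s1 MISS; vc=[14,46]
#9 0x7b→b30/s6 L1-HIT; vc=[14,46]
#10 0xba→b46/s6 VC-HIT; vc=[14,30]
#11 0xbb→b46/s6 L1-HIT; vc=[14,30]
#12 0xe9→b58/s2 L1-HIT; vc=[14,30]
#13 0x6d→b27/s3 MISS; vc=[14,30]
#14 0x6e→b27/s3 L1-HIT; vc=[14,30]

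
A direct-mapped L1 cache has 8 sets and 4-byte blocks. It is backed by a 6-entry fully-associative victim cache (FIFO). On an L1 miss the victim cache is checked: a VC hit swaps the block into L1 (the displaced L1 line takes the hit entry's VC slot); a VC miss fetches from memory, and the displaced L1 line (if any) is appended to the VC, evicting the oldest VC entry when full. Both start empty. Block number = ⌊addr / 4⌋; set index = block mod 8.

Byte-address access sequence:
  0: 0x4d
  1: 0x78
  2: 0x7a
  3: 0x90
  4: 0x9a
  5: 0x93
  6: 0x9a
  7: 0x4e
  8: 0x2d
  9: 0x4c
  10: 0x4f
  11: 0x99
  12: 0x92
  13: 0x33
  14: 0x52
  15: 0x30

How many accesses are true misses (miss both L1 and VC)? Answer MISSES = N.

  [0] addr=0x4d blk=19 s=3: MISS | VC []
  [1] addr=0x78 blk=30 s=6: MISS | VC []
  [2] addr=0x7a blk=30 s=6: L1-HIT | VC []
  [3] addr=0x90 blk=36 s=4: MISS | VC []
  [4] addr=0x9a blk=38 s=6: MISS | VC [30]
  [5] addr=0x93 blk=36 s=4: L1-HIT | VC [30]
  [6] addr=0x9a blk=38 s=6: L1-HIT | VC [30]
  [7] addr=0x4e blk=19 s=3: L1-HIT | VC [30]
  [8] addr=0x2d blk=11 s=3: MISS | VC [30, 19]
  [9] addr=0x4c blk=19 s=3: VC-HIT | VC [30, 11]
  [10] addr=0x4f blk=19 s=3: L1-HIT | VC [30, 11]
  [11] addr=0x99 blk=38 s=6: L1-HIT | VC [30, 11]
  [12] addr=0x92 blk=36 s=4: L1-HIT | VC [30, 11]
  [13] addr=0x33 blk=12 s=4: MISS | VC [30, 11, 36]
  [14] addr=0x52 blk=20 s=4: MISS | VC [30, 11, 36, 12]
  [15] addr=0x30 blk=12 s=4: VC-HIT | VC [30, 11, 36, 20]

MISSES = 7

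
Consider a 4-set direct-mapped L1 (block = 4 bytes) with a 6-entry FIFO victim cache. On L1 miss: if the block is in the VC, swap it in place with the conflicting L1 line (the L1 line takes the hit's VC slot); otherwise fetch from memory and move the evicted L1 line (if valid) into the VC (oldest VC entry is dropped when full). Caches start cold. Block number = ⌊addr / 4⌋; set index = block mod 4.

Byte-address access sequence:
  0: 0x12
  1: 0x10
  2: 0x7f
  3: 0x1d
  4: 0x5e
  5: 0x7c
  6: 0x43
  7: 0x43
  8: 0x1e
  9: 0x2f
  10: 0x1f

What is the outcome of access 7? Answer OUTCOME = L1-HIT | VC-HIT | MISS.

  [0] addr=0x12 blk=4 s=0: MISS | VC []
  [1] addr=0x10 blk=4 s=0: L1-HIT | VC []
  [2] addr=0x7f blk=31 s=3: MISS | VC []
  [3] addr=0x1d blk=7 s=3: MISS | VC [31]
  [4] addr=0x5e blk=23 s=3: MISS | VC [31, 7]
  [5] addr=0x7c blk=31 s=3: VC-HIT | VC [23, 7]
  [6] addr=0x43 blk=16 s=0: MISS | VC [23, 7, 4]
  [7] addr=0x43 blk=16 s=0: L1-HIT | VC [23, 7, 4]
  [8] addr=0x1e blk=7 s=3: VC-HIT | VC [23, 31, 4]
  [9] addr=0x2f blk=11 s=3: MISS | VC [23, 31, 4, 7]
  [10] addr=0x1f blk=7 s=3: VC-HIT | VC [23, 31, 4, 11]

OUTCOME = L1-HIT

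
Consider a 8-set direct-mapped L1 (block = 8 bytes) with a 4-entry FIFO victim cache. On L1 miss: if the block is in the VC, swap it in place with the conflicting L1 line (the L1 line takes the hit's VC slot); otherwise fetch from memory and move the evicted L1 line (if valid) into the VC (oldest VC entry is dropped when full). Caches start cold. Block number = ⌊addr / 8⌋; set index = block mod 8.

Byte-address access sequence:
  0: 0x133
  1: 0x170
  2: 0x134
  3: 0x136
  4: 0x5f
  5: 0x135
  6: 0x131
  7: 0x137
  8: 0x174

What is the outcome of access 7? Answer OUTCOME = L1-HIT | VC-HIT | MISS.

OUTCOME = L1-HIT

  [0] addr=0x133 blk=38 s=6: MISS | VC []
  [1] addr=0x170 blk=46 s=6: MISS | VC [38]
  [2] addr=0x134 blk=38 s=6: VC-HIT | VC [46]
  [3] addr=0x136 blk=38 s=6: L1-HIT | VC [46]
  [4] addr=0x5f blk=11 s=3: MISS | VC [46]
  [5] addr=0x135 blk=38 s=6: L1-HIT | VC [46]
  [6] addr=0x131 blk=38 s=6: L1-HIT | VC [46]
  [7] addr=0x137 blk=38 s=6: L1-HIT | VC [46]
  [8] addr=0x174 blk=46 s=6: VC-HIT | VC [38]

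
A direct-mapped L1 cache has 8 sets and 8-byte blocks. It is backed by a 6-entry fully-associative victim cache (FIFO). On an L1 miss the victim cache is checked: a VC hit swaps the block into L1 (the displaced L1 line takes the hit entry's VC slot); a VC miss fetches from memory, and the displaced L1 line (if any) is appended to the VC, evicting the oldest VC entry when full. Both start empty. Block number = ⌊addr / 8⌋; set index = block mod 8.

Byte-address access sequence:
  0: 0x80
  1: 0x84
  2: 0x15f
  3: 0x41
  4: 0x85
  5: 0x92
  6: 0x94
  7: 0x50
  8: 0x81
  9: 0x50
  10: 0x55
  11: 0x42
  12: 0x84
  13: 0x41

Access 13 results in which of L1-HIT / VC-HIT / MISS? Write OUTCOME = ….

OUTCOME = VC-HIT

#0 0x80→b16/s0 MISS; vc=[]
#1 0x84→b16/s0 L1-HIT; vc=[]
#2 0x15f→b43/s3 MISS; vc=[]
#3 0x41→b8/s0 MISS; vc=[16]
#4 0x85→b16/s0 VC-HIT; vc=[8]
#5 0x92→b18/s2 MISS; vc=[8]
#6 0x94→b18/s2 L1-HIT; vc=[8]
#7 0x50→b10/s2 MISS; vc=[8,18]
#8 0x81→b16/s0 L1-HIT; vc=[8,18]
#9 0x50→b10/s2 L1-HIT; vc=[8,18]
#10 0x55→b10/s2 L1-HIT; vc=[8,18]
#11 0x42→b8/s0 VC-HIT; vc=[16,18]
#12 0x84→b16/s0 VC-HIT; vc=[8,18]
#13 0x41→b8/s0 VC-HIT; vc=[16,18]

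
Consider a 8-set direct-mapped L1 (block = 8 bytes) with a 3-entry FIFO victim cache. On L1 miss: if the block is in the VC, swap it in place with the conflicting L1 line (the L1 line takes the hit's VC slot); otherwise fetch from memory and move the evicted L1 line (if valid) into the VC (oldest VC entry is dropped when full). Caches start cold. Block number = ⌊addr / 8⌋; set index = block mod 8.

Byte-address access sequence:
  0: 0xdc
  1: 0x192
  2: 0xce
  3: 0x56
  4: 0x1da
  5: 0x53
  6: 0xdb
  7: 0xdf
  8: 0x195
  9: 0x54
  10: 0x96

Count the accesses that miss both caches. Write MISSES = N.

MISSES = 6

  [0] addr=0xdc blk=27 s=3: MISS | VC []
  [1] addr=0x192 blk=50 s=2: MISS | VC []
  [2] addr=0xce blk=25 s=1: MISS | VC []
  [3] addr=0x56 blk=10 s=2: MISS | VC [50]
  [4] addr=0x1da blk=59 s=3: MISS | VC [50, 27]
  [5] addr=0x53 blk=10 s=2: L1-HIT | VC [50, 27]
  [6] addr=0xdb blk=27 s=3: VC-HIT | VC [50, 59]
  [7] addr=0xdf blk=27 s=3: L1-HIT | VC [50, 59]
  [8] addr=0x195 blk=50 s=2: VC-HIT | VC [10, 59]
  [9] addr=0x54 blk=10 s=2: VC-HIT | VC [50, 59]
  [10] addr=0x96 blk=18 s=2: MISS | VC [50, 59, 10]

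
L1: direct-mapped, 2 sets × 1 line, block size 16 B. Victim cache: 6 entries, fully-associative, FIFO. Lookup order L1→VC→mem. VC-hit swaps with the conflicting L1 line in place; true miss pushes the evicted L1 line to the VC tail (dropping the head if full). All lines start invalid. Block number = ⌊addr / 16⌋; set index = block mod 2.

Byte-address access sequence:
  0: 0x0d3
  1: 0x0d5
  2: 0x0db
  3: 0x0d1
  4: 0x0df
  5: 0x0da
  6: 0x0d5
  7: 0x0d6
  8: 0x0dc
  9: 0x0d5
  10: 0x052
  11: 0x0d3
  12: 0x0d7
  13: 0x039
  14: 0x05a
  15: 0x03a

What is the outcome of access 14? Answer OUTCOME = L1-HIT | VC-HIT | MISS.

OUTCOME = VC-HIT

  [0] addr=0xd3 blk=13 s=1: MISS | VC []
  [1] addr=0xd5 blk=13 s=1: L1-HIT | VC []
  [2] addr=0xdb blk=13 s=1: L1-HIT | VC []
  [3] addr=0xd1 blk=13 s=1: L1-HIT | VC []
  [4] addr=0xdf blk=13 s=1: L1-HIT | VC []
  [5] addr=0xda blk=13 s=1: L1-HIT | VC []
  [6] addr=0xd5 blk=13 s=1: L1-HIT | VC []
  [7] addr=0xd6 blk=13 s=1: L1-HIT | VC []
  [8] addr=0xdc blk=13 s=1: L1-HIT | VC []
  [9] addr=0xd5 blk=13 s=1: L1-HIT | VC []
  [10] addr=0x52 blk=5 s=1: MISS | VC [13]
  [11] addr=0xd3 blk=13 s=1: VC-HIT | VC [5]
  [12] addr=0xd7 blk=13 s=1: L1-HIT | VC [5]
  [13] addr=0x39 blk=3 s=1: MISS | VC [5, 13]
  [14] addr=0x5a blk=5 s=1: VC-HIT | VC [3, 13]
  [15] addr=0x3a blk=3 s=1: VC-HIT | VC [5, 13]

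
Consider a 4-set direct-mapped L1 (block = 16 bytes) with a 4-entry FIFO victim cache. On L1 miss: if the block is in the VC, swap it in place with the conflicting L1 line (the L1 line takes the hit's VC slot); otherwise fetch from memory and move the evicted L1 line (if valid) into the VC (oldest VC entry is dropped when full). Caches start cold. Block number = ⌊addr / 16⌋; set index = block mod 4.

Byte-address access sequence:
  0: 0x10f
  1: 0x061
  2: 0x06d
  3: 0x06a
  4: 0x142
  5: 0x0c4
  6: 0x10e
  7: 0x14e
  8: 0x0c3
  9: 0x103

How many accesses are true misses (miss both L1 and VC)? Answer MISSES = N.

MISSES = 4

#0 0x10f→b16/s0 MISS; vc=[]
#1 0x61→b6/s2 MISS; vc=[]
#2 0x6d→b6/s2 L1-HIT; vc=[]
#3 0x6a→b6/s2 L1-HIT; vc=[]
#4 0x142→b20/s0 MISS; vc=[16]
#5 0xc4→b12/s0 MISS; vc=[16,20]
#6 0x10e→b16/s0 VC-HIT; vc=[12,20]
#7 0x14e→b20/s0 VC-HIT; vc=[12,16]
#8 0xc3→b12/s0 VC-HIT; vc=[20,16]
#9 0x103→b16/s0 VC-HIT; vc=[20,12]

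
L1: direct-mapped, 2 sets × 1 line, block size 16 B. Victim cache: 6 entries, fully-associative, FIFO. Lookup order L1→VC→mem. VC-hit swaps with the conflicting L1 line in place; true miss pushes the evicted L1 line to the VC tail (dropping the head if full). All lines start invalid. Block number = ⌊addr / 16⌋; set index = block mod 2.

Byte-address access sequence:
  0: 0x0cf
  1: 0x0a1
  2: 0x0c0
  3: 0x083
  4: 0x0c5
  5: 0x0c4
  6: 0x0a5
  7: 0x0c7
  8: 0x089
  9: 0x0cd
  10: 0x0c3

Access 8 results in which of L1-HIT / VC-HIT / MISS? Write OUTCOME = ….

  [0] addr=0xcf blk=12 s=0: MISS | VC []
  [1] addr=0xa1 blk=10 s=0: MISS | VC [12]
  [2] addr=0xc0 blk=12 s=0: VC-HIT | VC [10]
  [3] addr=0x83 blk=8 s=0: MISS | VC [10, 12]
  [4] addr=0xc5 blk=12 s=0: VC-HIT | VC [10, 8]
  [5] addr=0xc4 blk=12 s=0: L1-HIT | VC [10, 8]
  [6] addr=0xa5 blk=10 s=0: VC-HIT | VC [12, 8]
  [7] addr=0xc7 blk=12 s=0: VC-HIT | VC [10, 8]
  [8] addr=0x89 blk=8 s=0: VC-HIT | VC [10, 12]
  [9] addr=0xcd blk=12 s=0: VC-HIT | VC [10, 8]
  [10] addr=0xc3 blk=12 s=0: L1-HIT | VC [10, 8]

OUTCOME = VC-HIT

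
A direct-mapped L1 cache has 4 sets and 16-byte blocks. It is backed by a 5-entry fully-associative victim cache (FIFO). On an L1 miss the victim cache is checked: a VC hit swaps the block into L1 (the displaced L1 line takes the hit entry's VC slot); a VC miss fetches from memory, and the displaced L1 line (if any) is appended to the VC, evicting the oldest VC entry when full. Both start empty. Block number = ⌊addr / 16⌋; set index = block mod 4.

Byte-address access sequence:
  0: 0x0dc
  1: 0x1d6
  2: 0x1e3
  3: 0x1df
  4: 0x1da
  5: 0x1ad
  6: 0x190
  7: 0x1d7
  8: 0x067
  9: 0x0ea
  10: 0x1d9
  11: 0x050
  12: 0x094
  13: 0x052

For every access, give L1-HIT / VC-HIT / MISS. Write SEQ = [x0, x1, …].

SEQ = [MISS, MISS, MISS, L1-HIT, L1-HIT, MISS, MISS, VC-HIT, MISS, MISS, L1-HIT, MISS, MISS, VC-HIT]

  [0] addr=0xdc blk=13 s=1: MISS | VC []
  [1] addr=0x1d6 blk=29 s=1: MISS | VC [13]
  [2] addr=0x1e3 blk=30 s=2: MISS | VC [13]
  [3] addr=0x1df blk=29 s=1: L1-HIT | VC [13]
  [4] addr=0x1da blk=29 s=1: L1-HIT | VC [13]
  [5] addr=0x1ad blk=26 s=2: MISS | VC [13, 30]
  [6] addr=0x190 blk=25 s=1: MISS | VC [13, 30, 29]
  [7] addr=0x1d7 blk=29 s=1: VC-HIT | VC [13, 30, 25]
  [8] addr=0x67 blk=6 s=2: MISS | VC [13, 30, 25, 26]
  [9] addr=0xea blk=14 s=2: MISS | VC [13, 30, 25, 26, 6]
  [10] addr=0x1d9 blk=29 s=1: L1-HIT | VC [13, 30, 25, 26, 6]
  [11] addr=0x50 blk=5 s=1: MISS | VC [30, 25, 26, 6, 29]
  [12] addr=0x94 blk=9 s=1: MISS | VC [25, 26, 6, 29, 5]
  [13] addr=0x52 blk=5 s=1: VC-HIT | VC [25, 26, 6, 29, 9]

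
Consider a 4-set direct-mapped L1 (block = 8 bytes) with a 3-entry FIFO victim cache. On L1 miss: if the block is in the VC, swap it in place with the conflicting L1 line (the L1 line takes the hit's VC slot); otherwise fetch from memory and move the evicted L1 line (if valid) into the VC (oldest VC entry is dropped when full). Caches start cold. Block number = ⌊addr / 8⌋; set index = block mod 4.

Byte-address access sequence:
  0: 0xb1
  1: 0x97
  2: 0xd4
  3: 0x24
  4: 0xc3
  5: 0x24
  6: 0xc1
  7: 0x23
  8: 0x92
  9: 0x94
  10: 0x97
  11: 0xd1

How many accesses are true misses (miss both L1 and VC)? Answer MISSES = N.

MISSES = 5

0: 0xb1 (blk 22, set 2) → MISS  vc=[]
1: 0x97 (blk 18, set 2) → MISS  vc=[22]
2: 0xd4 (blk 26, set 2) → MISS  vc=[22, 18]
3: 0x24 (blk 4, set 0) → MISS  vc=[22, 18]
4: 0xc3 (blk 24, set 0) → MISS  vc=[22, 18, 4]
5: 0x24 (blk 4, set 0) → VC-HIT  vc=[22, 18, 24]
6: 0xc1 (blk 24, set 0) → VC-HIT  vc=[22, 18, 4]
7: 0x23 (blk 4, set 0) → VC-HIT  vc=[22, 18, 24]
8: 0x92 (blk 18, set 2) → VC-HIT  vc=[22, 26, 24]
9: 0x94 (blk 18, set 2) → L1-HIT  vc=[22, 26, 24]
10: 0x97 (blk 18, set 2) → L1-HIT  vc=[22, 26, 24]
11: 0xd1 (blk 26, set 2) → VC-HIT  vc=[22, 18, 24]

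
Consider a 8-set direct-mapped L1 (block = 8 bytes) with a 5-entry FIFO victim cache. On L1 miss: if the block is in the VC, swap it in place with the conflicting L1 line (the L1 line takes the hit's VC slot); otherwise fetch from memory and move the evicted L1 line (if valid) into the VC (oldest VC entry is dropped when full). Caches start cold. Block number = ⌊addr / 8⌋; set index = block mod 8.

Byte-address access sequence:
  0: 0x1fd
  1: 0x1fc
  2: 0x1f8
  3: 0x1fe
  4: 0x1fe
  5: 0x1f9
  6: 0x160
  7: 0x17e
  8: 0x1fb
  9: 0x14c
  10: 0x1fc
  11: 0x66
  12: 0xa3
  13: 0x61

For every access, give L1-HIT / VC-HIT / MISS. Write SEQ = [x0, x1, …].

SEQ = [MISS, L1-HIT, L1-HIT, L1-HIT, L1-HIT, L1-HIT, MISS, MISS, VC-HIT, MISS, L1-HIT, MISS, MISS, VC-HIT]

0: 0x1fd (blk 63, set 7) → MISS  vc=[]
1: 0x1fc (blk 63, set 7) → L1-HIT  vc=[]
2: 0x1f8 (blk 63, set 7) → L1-HIT  vc=[]
3: 0x1fe (blk 63, set 7) → L1-HIT  vc=[]
4: 0x1fe (blk 63, set 7) → L1-HIT  vc=[]
5: 0x1f9 (blk 63, set 7) → L1-HIT  vc=[]
6: 0x160 (blk 44, set 4) → MISS  vc=[]
7: 0x17e (blk 47, set 7) → MISS  vc=[63]
8: 0x1fb (blk 63, set 7) → VC-HIT  vc=[47]
9: 0x14c (blk 41, set 1) → MISS  vc=[47]
10: 0x1fc (blk 63, set 7) → L1-HIT  vc=[47]
11: 0x66 (blk 12, set 4) → MISS  vc=[47, 44]
12: 0xa3 (blk 20, set 4) → MISS  vc=[47, 44, 12]
13: 0x61 (blk 12, set 4) → VC-HIT  vc=[47, 44, 20]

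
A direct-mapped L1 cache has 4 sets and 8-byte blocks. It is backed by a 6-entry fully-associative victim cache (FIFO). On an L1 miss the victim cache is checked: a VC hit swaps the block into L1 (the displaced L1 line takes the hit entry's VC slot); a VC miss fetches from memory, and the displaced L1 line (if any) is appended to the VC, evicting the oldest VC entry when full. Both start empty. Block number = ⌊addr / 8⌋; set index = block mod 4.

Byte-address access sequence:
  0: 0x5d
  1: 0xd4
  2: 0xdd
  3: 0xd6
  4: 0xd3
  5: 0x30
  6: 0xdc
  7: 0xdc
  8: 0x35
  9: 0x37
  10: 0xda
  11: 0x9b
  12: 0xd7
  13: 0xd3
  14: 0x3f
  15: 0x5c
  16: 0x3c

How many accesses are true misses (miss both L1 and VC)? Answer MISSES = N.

MISSES = 6

  [0] addr=0x5d blk=11 s=3: MISS | VC []
  [1] addr=0xd4 blk=26 s=2: MISS | VC []
  [2] addr=0xdd blk=27 s=3: MISS | VC [11]
  [3] addr=0xd6 blk=26 s=2: L1-HIT | VC [11]
  [4] addr=0xd3 blk=26 s=2: L1-HIT | VC [11]
  [5] addr=0x30 blk=6 s=2: MISS | VC [11, 26]
  [6] addr=0xdc blk=27 s=3: L1-HIT | VC [11, 26]
  [7] addr=0xdc blk=27 s=3: L1-HIT | VC [11, 26]
  [8] addr=0x35 blk=6 s=2: L1-HIT | VC [11, 26]
  [9] addr=0x37 blk=6 s=2: L1-HIT | VC [11, 26]
  [10] addr=0xda blk=27 s=3: L1-HIT | VC [11, 26]
  [11] addr=0x9b blk=19 s=3: MISS | VC [11, 26, 27]
  [12] addr=0xd7 blk=26 s=2: VC-HIT | VC [11, 6, 27]
  [13] addr=0xd3 blk=26 s=2: L1-HIT | VC [11, 6, 27]
  [14] addr=0x3f blk=7 s=3: MISS | VC [11, 6, 27, 19]
  [15] addr=0x5c blk=11 s=3: VC-HIT | VC [7, 6, 27, 19]
  [16] addr=0x3c blk=7 s=3: VC-HIT | VC [11, 6, 27, 19]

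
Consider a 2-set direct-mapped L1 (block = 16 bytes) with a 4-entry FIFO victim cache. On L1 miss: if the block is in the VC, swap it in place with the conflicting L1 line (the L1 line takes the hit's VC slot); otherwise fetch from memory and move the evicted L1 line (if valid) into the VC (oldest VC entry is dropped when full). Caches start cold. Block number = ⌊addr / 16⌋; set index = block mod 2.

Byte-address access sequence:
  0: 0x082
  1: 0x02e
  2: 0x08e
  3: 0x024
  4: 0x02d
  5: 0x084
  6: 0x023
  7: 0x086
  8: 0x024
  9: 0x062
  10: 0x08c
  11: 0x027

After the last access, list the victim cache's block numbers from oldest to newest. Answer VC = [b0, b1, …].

#0 0x82→b8/s0 MISS; vc=[]
#1 0x2e→b2/s0 MISS; vc=[8]
#2 0x8e→b8/s0 VC-HIT; vc=[2]
#3 0x24→b2/s0 VC-HIT; vc=[8]
#4 0x2d→b2/s0 L1-HIT; vc=[8]
#5 0x84→b8/s0 VC-HIT; vc=[2]
#6 0x23→b2/s0 VC-HIT; vc=[8]
#7 0x86→b8/s0 VC-HIT; vc=[2]
#8 0x24→b2/s0 VC-HIT; vc=[8]
#9 0x62→b6/s0 MISS; vc=[8,2]
#10 0x8c→b8/s0 VC-HIT; vc=[6,2]
#11 0x27→b2/s0 VC-HIT; vc=[6,8]

VC = [6, 8]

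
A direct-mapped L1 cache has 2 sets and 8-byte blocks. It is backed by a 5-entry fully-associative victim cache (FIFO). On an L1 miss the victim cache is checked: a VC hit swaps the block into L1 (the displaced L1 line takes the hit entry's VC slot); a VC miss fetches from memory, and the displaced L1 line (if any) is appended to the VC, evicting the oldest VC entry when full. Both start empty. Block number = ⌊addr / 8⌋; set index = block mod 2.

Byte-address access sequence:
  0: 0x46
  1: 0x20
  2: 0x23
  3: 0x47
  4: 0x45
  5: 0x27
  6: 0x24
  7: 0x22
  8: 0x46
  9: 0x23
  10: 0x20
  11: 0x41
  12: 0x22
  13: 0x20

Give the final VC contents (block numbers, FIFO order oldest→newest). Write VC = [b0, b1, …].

  [0] addr=0x46 blk=8 s=0: MISS | VC []
  [1] addr=0x20 blk=4 s=0: MISS | VC [8]
  [2] addr=0x23 blk=4 s=0: L1-HIT | VC [8]
  [3] addr=0x47 blk=8 s=0: VC-HIT | VC [4]
  [4] addr=0x45 blk=8 s=0: L1-HIT | VC [4]
  [5] addr=0x27 blk=4 s=0: VC-HIT | VC [8]
  [6] addr=0x24 blk=4 s=0: L1-HIT | VC [8]
  [7] addr=0x22 blk=4 s=0: L1-HIT | VC [8]
  [8] addr=0x46 blk=8 s=0: VC-HIT | VC [4]
  [9] addr=0x23 blk=4 s=0: VC-HIT | VC [8]
  [10] addr=0x20 blk=4 s=0: L1-HIT | VC [8]
  [11] addr=0x41 blk=8 s=0: VC-HIT | VC [4]
  [12] addr=0x22 blk=4 s=0: VC-HIT | VC [8]
  [13] addr=0x20 blk=4 s=0: L1-HIT | VC [8]

VC = [8]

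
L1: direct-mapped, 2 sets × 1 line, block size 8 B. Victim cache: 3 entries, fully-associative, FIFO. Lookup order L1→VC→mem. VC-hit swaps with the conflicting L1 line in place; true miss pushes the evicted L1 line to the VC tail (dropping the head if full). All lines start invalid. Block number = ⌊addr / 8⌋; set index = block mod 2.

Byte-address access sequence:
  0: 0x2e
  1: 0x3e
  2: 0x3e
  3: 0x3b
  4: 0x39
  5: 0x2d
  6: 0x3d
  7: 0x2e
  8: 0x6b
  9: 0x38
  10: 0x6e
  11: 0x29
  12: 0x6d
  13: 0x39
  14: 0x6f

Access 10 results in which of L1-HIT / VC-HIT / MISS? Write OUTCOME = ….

0: 0x2e (blk 5, set 1) → MISS  vc=[]
1: 0x3e (blk 7, set 1) → MISS  vc=[5]
2: 0x3e (blk 7, set 1) → L1-HIT  vc=[5]
3: 0x3b (blk 7, set 1) → L1-HIT  vc=[5]
4: 0x39 (blk 7, set 1) → L1-HIT  vc=[5]
5: 0x2d (blk 5, set 1) → VC-HIT  vc=[7]
6: 0x3d (blk 7, set 1) → VC-HIT  vc=[5]
7: 0x2e (blk 5, set 1) → VC-HIT  vc=[7]
8: 0x6b (blk 13, set 1) → MISS  vc=[7, 5]
9: 0x38 (blk 7, set 1) → VC-HIT  vc=[13, 5]
10: 0x6e (blk 13, set 1) → VC-HIT  vc=[7, 5]
11: 0x29 (blk 5, set 1) → VC-HIT  vc=[7, 13]
12: 0x6d (blk 13, set 1) → VC-HIT  vc=[7, 5]
13: 0x39 (blk 7, set 1) → VC-HIT  vc=[13, 5]
14: 0x6f (blk 13, set 1) → VC-HIT  vc=[7, 5]

OUTCOME = VC-HIT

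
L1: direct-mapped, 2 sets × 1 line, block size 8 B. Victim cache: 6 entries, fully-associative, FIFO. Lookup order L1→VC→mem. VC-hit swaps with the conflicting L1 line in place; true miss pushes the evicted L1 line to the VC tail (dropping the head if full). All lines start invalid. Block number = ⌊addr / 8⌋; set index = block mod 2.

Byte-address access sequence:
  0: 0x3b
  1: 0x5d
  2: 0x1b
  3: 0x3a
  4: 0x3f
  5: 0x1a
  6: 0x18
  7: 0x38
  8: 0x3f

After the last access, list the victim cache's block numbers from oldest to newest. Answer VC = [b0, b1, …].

VC = [3, 11]

#0 0x3b→b7/s1 MISS; vc=[]
#1 0x5d→b11/s1 MISS; vc=[7]
#2 0x1b→b3/s1 MISS; vc=[7,11]
#3 0x3a→b7/s1 VC-HIT; vc=[3,11]
#4 0x3f→b7/s1 L1-HIT; vc=[3,11]
#5 0x1a→b3/s1 VC-HIT; vc=[7,11]
#6 0x18→b3/s1 L1-HIT; vc=[7,11]
#7 0x38→b7/s1 VC-HIT; vc=[3,11]
#8 0x3f→b7/s1 L1-HIT; vc=[3,11]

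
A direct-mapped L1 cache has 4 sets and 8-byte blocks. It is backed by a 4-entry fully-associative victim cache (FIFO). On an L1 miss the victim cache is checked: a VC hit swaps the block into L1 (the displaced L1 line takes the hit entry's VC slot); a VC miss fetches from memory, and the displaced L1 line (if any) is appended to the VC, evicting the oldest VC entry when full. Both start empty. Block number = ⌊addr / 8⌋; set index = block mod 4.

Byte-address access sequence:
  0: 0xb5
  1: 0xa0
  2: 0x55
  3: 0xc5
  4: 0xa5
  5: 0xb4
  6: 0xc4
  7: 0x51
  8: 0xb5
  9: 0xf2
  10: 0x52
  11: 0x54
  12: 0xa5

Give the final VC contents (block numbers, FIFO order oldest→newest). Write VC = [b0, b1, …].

0: 0xb5 (blk 22, set 2) → MISS  vc=[]
1: 0xa0 (blk 20, set 0) → MISS  vc=[]
2: 0x55 (blk 10, set 2) → MISS  vc=[22]
3: 0xc5 (blk 24, set 0) → MISS  vc=[22, 20]
4: 0xa5 (blk 20, set 0) → VC-HIT  vc=[22, 24]
5: 0xb4 (blk 22, set 2) → VC-HIT  vc=[10, 24]
6: 0xc4 (blk 24, set 0) → VC-HIT  vc=[10, 20]
7: 0x51 (blk 10, set 2) → VC-HIT  vc=[22, 20]
8: 0xb5 (blk 22, set 2) → VC-HIT  vc=[10, 20]
9: 0xf2 (blk 30, set 2) → MISS  vc=[10, 20, 22]
10: 0x52 (blk 10, set 2) → VC-HIT  vc=[30, 20, 22]
11: 0x54 (blk 10, set 2) → L1-HIT  vc=[30, 20, 22]
12: 0xa5 (blk 20, set 0) → VC-HIT  vc=[30, 24, 22]

VC = [30, 24, 22]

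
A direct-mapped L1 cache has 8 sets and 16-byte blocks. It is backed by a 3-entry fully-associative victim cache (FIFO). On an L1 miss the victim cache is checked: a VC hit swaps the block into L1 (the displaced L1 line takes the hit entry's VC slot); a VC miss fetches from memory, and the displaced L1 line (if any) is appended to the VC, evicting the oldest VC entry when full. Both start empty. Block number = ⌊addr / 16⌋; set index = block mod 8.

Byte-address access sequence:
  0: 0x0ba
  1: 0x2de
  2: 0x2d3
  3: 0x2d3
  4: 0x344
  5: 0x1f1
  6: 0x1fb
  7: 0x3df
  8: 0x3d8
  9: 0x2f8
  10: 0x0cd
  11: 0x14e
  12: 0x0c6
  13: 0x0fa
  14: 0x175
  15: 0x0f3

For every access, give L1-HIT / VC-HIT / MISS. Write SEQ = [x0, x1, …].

SEQ = [MISS, MISS, L1-HIT, L1-HIT, MISS, MISS, L1-HIT, MISS, L1-HIT, MISS, MISS, MISS, VC-HIT, MISS, MISS, VC-HIT]

0: 0xba (blk 11, set 3) → MISS  vc=[]
1: 0x2de (blk 45, set 5) → MISS  vc=[]
2: 0x2d3 (blk 45, set 5) → L1-HIT  vc=[]
3: 0x2d3 (blk 45, set 5) → L1-HIT  vc=[]
4: 0x344 (blk 52, set 4) → MISS  vc=[]
5: 0x1f1 (blk 31, set 7) → MISS  vc=[]
6: 0x1fb (blk 31, set 7) → L1-HIT  vc=[]
7: 0x3df (blk 61, set 5) → MISS  vc=[45]
8: 0x3d8 (blk 61, set 5) → L1-HIT  vc=[45]
9: 0x2f8 (blk 47, set 7) → MISS  vc=[45, 31]
10: 0xcd (blk 12, set 4) → MISS  vc=[45, 31, 52]
11: 0x14e (blk 20, set 4) → MISS  vc=[31, 52, 12]
12: 0xc6 (blk 12, set 4) → VC-HIT  vc=[31, 52, 20]
13: 0xfa (blk 15, set 7) → MISS  vc=[52, 20, 47]
14: 0x175 (blk 23, set 7) → MISS  vc=[20, 47, 15]
15: 0xf3 (blk 15, set 7) → VC-HIT  vc=[20, 47, 23]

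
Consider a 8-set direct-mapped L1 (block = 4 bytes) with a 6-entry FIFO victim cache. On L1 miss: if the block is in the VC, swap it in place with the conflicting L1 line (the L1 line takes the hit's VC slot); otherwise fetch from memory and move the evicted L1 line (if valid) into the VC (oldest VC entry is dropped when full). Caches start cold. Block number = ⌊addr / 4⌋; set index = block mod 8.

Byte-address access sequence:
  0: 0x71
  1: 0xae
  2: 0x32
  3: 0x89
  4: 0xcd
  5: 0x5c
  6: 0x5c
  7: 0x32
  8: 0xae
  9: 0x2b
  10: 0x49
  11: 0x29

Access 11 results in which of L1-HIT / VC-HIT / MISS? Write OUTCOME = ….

  [0] addr=0x71 blk=28 s=4: MISS | VC []
  [1] addr=0xae blk=43 s=3: MISS | VC []
  [2] addr=0x32 blk=12 s=4: MISS | VC [28]
  [3] addr=0x89 blk=34 s=2: MISS | VC [28]
  [4] addr=0xcd blk=51 s=3: MISS | VC [28, 43]
  [5] addr=0x5c blk=23 s=7: MISS | VC [28, 43]
  [6] addr=0x5c blk=23 s=7: L1-HIT | VC [28, 43]
  [7] addr=0x32 blk=12 s=4: L1-HIT | VC [28, 43]
  [8] addr=0xae blk=43 s=3: VC-HIT | VC [28, 51]
  [9] addr=0x2b blk=10 s=2: MISS | VC [28, 51, 34]
  [10] addr=0x49 blk=18 s=2: MISS | VC [28, 51, 34, 10]
  [11] addr=0x29 blk=10 s=2: VC-HIT | VC [28, 51, 34, 18]

OUTCOME = VC-HIT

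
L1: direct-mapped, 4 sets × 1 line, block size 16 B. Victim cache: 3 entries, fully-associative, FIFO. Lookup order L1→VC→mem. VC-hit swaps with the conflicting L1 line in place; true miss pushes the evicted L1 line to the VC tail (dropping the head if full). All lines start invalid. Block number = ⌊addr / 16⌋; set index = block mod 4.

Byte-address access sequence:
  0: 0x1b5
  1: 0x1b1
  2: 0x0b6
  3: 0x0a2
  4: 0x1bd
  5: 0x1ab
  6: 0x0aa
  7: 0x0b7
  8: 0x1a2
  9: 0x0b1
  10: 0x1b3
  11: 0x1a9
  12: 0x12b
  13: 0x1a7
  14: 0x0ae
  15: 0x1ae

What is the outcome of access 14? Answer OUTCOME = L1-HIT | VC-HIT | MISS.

OUTCOME = VC-HIT

  [0] addr=0x1b5 blk=27 s=3: MISS | VC []
  [1] addr=0x1b1 blk=27 s=3: L1-HIT | VC []
  [2] addr=0xb6 blk=11 s=3: MISS | VC [27]
  [3] addr=0xa2 blk=10 s=2: MISS | VC [27]
  [4] addr=0x1bd blk=27 s=3: VC-HIT | VC [11]
  [5] addr=0x1ab blk=26 s=2: MISS | VC [11, 10]
  [6] addr=0xaa blk=10 s=2: VC-HIT | VC [11, 26]
  [7] addr=0xb7 blk=11 s=3: VC-HIT | VC [27, 26]
  [8] addr=0x1a2 blk=26 s=2: VC-HIT | VC [27, 10]
  [9] addr=0xb1 blk=11 s=3: L1-HIT | VC [27, 10]
  [10] addr=0x1b3 blk=27 s=3: VC-HIT | VC [11, 10]
  [11] addr=0x1a9 blk=26 s=2: L1-HIT | VC [11, 10]
  [12] addr=0x12b blk=18 s=2: MISS | VC [11, 10, 26]
  [13] addr=0x1a7 blk=26 s=2: VC-HIT | VC [11, 10, 18]
  [14] addr=0xae blk=10 s=2: VC-HIT | VC [11, 26, 18]
  [15] addr=0x1ae blk=26 s=2: VC-HIT | VC [11, 10, 18]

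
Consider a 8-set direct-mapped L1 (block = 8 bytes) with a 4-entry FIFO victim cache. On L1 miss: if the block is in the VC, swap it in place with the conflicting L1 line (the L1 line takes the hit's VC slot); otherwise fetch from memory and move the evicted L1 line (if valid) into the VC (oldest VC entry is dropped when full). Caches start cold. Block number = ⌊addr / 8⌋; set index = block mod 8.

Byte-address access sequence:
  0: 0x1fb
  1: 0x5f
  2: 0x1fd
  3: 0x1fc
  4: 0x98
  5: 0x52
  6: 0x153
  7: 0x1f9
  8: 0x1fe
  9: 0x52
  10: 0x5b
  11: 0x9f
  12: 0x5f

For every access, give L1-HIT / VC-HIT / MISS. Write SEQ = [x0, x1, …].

#0 0x1fb→b63/s7 MISS; vc=[]
#1 0x5f→b11/s3 MISS; vc=[]
#2 0x1fd→b63/s7 L1-HIT; vc=[]
#3 0x1fc→b63/s7 L1-HIT; vc=[]
#4 0x98→b19/s3 MISS; vc=[11]
#5 0x52→b10/s2 MISS; vc=[11]
#6 0x153→b42/s2 MISS; vc=[11,10]
#7 0x1f9→b63/s7 L1-HIT; vc=[11,10]
#8 0x1fe→b63/s7 L1-HIT; vc=[11,10]
#9 0x52→b10/s2 VC-HIT; vc=[11,42]
#10 0x5b→b11/s3 VC-HIT; vc=[19,42]
#11 0x9f→b19/s3 VC-HIT; vc=[11,42]
#12 0x5f→b11/s3 VC-HIT; vc=[19,42]

SEQ = [MISS, MISS, L1-HIT, L1-HIT, MISS, MISS, MISS, L1-HIT, L1-HIT, VC-HIT, VC-HIT, VC-HIT, VC-HIT]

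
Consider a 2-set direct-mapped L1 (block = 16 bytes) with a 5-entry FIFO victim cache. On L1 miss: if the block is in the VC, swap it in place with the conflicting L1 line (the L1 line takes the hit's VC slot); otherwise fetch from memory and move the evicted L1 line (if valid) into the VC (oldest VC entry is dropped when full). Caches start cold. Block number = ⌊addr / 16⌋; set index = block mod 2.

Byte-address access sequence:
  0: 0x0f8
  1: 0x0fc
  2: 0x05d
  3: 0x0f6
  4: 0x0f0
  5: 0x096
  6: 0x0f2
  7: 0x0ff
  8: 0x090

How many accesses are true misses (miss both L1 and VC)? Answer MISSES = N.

MISSES = 3

0: 0xf8 (blk 15, set 1) → MISS  vc=[]
1: 0xfc (blk 15, set 1) → L1-HIT  vc=[]
2: 0x5d (blk 5, set 1) → MISS  vc=[15]
3: 0xf6 (blk 15, set 1) → VC-HIT  vc=[5]
4: 0xf0 (blk 15, set 1) → L1-HIT  vc=[5]
5: 0x96 (blk 9, set 1) → MISS  vc=[5, 15]
6: 0xf2 (blk 15, set 1) → VC-HIT  vc=[5, 9]
7: 0xff (blk 15, set 1) → L1-HIT  vc=[5, 9]
8: 0x90 (blk 9, set 1) → VC-HIT  vc=[5, 15]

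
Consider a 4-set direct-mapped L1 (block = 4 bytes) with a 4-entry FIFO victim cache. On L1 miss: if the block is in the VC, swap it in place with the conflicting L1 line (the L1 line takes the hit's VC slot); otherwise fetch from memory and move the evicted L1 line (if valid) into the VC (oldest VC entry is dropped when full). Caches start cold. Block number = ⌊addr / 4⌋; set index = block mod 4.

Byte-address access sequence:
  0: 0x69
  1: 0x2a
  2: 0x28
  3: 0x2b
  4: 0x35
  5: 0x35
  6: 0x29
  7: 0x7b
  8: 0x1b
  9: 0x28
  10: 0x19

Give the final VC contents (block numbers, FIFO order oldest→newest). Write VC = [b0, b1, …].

VC = [26, 10, 30]

0: 0x69 (blk 26, set 2) → MISS  vc=[]
1: 0x2a (blk 10, set 2) → MISS  vc=[26]
2: 0x28 (blk 10, set 2) → L1-HIT  vc=[26]
3: 0x2b (blk 10, set 2) → L1-HIT  vc=[26]
4: 0x35 (blk 13, set 1) → MISS  vc=[26]
5: 0x35 (blk 13, set 1) → L1-HIT  vc=[26]
6: 0x29 (blk 10, set 2) → L1-HIT  vc=[26]
7: 0x7b (blk 30, set 2) → MISS  vc=[26, 10]
8: 0x1b (blk 6, set 2) → MISS  vc=[26, 10, 30]
9: 0x28 (blk 10, set 2) → VC-HIT  vc=[26, 6, 30]
10: 0x19 (blk 6, set 2) → VC-HIT  vc=[26, 10, 30]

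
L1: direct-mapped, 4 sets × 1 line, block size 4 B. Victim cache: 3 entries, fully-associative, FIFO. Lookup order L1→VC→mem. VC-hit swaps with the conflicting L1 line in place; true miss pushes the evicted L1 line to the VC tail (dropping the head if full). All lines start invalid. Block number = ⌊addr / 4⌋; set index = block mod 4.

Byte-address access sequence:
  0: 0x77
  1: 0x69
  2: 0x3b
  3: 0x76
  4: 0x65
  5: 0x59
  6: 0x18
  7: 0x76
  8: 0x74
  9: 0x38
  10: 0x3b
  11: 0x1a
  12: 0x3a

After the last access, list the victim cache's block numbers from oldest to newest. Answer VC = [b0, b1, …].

#0 0x77→b29/s1 MISS; vc=[]
#1 0x69→b26/s2 MISS; vc=[]
#2 0x3b→b14/s2 MISS; vc=[26]
#3 0x76→b29/s1 L1-HIT; vc=[26]
#4 0x65→b25/s1 MISS; vc=[26,29]
#5 0x59→b22/s2 MISS; vc=[26,29,14]
#6 0x18→b6/s2 MISS; vc=[29,14,22]
#7 0x76→b29/s1 VC-HIT; vc=[25,14,22]
#8 0x74→b29/s1 L1-HIT; vc=[25,14,22]
#9 0x38→b14/s2 VC-HIT; vc=[25,6,22]
#10 0x3b→b14/s2 L1-HIT; vc=[25,6,22]
#11 0x1a→b6/s2 VC-HIT; vc=[25,14,22]
#12 0x3a→b14/s2 VC-HIT; vc=[25,6,22]

VC = [25, 6, 22]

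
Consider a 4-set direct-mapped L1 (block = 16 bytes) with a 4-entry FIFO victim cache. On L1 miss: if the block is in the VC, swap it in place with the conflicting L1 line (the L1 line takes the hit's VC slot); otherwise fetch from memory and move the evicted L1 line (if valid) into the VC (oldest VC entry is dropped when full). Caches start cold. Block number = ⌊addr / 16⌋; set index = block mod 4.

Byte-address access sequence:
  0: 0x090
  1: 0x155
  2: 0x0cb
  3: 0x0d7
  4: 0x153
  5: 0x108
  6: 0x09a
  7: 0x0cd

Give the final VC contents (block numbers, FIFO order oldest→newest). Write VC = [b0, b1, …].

VC = [21, 13, 16]

0: 0x90 (blk 9, set 1) → MISS  vc=[]
1: 0x155 (blk 21, set 1) → MISS  vc=[9]
2: 0xcb (blk 12, set 0) → MISS  vc=[9]
3: 0xd7 (blk 13, set 1) → MISS  vc=[9, 21]
4: 0x153 (blk 21, set 1) → VC-HIT  vc=[9, 13]
5: 0x108 (blk 16, set 0) → MISS  vc=[9, 13, 12]
6: 0x9a (blk 9, set 1) → VC-HIT  vc=[21, 13, 12]
7: 0xcd (blk 12, set 0) → VC-HIT  vc=[21, 13, 16]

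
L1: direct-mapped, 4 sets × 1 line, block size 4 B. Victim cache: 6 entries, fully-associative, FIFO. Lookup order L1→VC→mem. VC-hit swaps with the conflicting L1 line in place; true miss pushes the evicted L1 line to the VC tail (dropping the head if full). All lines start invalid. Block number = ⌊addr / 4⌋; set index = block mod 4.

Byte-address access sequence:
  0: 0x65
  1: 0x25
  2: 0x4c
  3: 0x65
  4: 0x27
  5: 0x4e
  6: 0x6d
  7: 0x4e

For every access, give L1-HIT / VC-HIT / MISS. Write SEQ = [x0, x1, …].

SEQ = [MISS, MISS, MISS, VC-HIT, VC-HIT, L1-HIT, MISS, VC-HIT]

  [0] addr=0x65 blk=25 s=1: MISS | VC []
  [1] addr=0x25 blk=9 s=1: MISS | VC [25]
  [2] addr=0x4c blk=19 s=3: MISS | VC [25]
  [3] addr=0x65 blk=25 s=1: VC-HIT | VC [9]
  [4] addr=0x27 blk=9 s=1: VC-HIT | VC [25]
  [5] addr=0x4e blk=19 s=3: L1-HIT | VC [25]
  [6] addr=0x6d blk=27 s=3: MISS | VC [25, 19]
  [7] addr=0x4e blk=19 s=3: VC-HIT | VC [25, 27]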